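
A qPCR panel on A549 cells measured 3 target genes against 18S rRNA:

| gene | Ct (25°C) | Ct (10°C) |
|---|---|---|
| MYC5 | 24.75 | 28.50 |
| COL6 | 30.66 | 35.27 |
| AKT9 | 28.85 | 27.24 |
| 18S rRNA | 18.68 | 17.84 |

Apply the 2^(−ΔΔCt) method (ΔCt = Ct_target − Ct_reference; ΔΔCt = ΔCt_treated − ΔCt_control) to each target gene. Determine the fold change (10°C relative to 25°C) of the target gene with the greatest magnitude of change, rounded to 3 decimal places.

0.023

MYC5: ΔΔCt = (28.50−17.84) − (24.75−18.68) = 10.66 − 6.07 = 4.59; fold change = 2^-4.59 = 0.042
COL6: ΔΔCt = (35.27−17.84) − (30.66−18.68) = 17.43 − 11.98 = 5.45; fold change = 2^-5.45 = 0.023
AKT9: ΔΔCt = (27.24−17.84) − (28.85−18.68) = 9.40 − 10.17 = -0.77; fold change = 2^0.77 = 1.705
COL6 has the largest |ΔΔCt| = 5.45.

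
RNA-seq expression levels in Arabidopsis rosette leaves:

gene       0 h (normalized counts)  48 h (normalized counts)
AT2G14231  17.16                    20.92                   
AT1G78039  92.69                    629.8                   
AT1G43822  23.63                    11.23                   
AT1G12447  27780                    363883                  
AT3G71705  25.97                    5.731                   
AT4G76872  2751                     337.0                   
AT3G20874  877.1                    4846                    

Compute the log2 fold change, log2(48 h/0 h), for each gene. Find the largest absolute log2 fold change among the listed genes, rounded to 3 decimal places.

3.711

log2(20.92/17.16) = 0.286  (AT2G14231)
log2(629.8/92.69) = 2.764  (AT1G78039)
log2(11.23/23.63) = -1.073  (AT1G43822)
log2(363883/27780) = 3.711  (AT1G12447)
log2(5.731/25.97) = -2.180  (AT3G71705)
log2(337.0/2751) = -3.029  (AT4G76872)
log2(4846/877.1) = 2.466  (AT3G20874)
The largest magnitude belongs to AT1G12447.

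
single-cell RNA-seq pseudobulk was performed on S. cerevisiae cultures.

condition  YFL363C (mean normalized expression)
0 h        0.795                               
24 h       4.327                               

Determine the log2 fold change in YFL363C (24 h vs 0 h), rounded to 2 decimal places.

2.44

Fold change = 4.327 / 0.795 = 5.4428
log2(5.4428) = 2.444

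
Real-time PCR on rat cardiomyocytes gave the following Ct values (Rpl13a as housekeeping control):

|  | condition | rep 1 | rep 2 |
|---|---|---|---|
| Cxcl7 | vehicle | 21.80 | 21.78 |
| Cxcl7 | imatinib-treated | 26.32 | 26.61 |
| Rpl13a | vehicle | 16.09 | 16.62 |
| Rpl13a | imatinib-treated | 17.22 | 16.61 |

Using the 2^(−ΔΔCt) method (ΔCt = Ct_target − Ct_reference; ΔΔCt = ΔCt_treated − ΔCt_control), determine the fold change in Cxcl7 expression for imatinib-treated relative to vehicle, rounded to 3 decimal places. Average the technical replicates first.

Mean Ct: Cxcl7 vehicle 21.790; Cxcl7 imatinib-treated 26.465; Rpl13a vehicle 16.355; Rpl13a imatinib-treated 16.915
ΔCt(vehicle) = 21.790 − 16.355 = 5.435
ΔCt(imatinib-treated) = 26.465 − 16.915 = 9.550
ΔΔCt = 9.550 − 5.435 = 4.115
Fold change = 2^(−4.115) = 0.0577

0.058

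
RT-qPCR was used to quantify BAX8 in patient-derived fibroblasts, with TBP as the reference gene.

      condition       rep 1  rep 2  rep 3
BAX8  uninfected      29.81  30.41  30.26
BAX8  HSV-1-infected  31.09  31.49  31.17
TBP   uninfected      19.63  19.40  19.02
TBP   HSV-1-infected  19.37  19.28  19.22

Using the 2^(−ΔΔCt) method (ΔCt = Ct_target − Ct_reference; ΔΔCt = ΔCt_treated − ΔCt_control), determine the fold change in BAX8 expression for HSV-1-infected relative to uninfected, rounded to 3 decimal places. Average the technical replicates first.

Mean Ct: BAX8 uninfected 30.160; BAX8 HSV-1-infected 31.250; TBP uninfected 19.350; TBP HSV-1-infected 19.290
ΔCt(uninfected) = 30.160 − 19.350 = 10.810
ΔCt(HSV-1-infected) = 31.250 − 19.290 = 11.960
ΔΔCt = 11.960 − 10.810 = 1.150
Fold change = 2^(−1.150) = 0.4506

0.451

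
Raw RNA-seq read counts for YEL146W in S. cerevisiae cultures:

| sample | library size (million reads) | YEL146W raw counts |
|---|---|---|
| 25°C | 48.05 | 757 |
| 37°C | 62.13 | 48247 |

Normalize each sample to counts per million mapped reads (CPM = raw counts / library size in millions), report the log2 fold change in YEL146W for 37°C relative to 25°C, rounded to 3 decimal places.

5.623

CPM(25°C) = 757 / 48.05 = 15.7544
CPM(37°C) = 48247 / 62.13 = 776.5492
Fold change = 776.5492 / 15.7544 = 49.29087
log2(49.29087) = 5.6232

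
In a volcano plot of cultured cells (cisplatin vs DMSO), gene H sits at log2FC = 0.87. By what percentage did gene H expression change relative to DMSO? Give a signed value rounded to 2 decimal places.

Fold change = 2^(0.87) = 1.8277
Percent change = (FC − 1) × 100% = (1.8277 − 1) × 100 = 82.77%

82.77%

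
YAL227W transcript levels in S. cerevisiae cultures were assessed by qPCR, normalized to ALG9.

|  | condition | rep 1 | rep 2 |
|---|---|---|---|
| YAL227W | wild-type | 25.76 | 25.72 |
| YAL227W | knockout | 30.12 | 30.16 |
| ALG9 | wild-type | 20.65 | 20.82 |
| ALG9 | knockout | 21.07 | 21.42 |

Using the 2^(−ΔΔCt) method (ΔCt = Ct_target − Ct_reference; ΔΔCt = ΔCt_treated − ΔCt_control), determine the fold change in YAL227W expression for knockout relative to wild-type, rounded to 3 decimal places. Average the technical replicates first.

0.067

Mean Ct: YAL227W wild-type 25.740; YAL227W knockout 30.140; ALG9 wild-type 20.735; ALG9 knockout 21.245
ΔCt(wild-type) = 25.740 − 20.735 = 5.005
ΔCt(knockout) = 30.140 − 21.245 = 8.895
ΔΔCt = 8.895 − 5.005 = 3.890
Fold change = 2^(−3.890) = 0.0675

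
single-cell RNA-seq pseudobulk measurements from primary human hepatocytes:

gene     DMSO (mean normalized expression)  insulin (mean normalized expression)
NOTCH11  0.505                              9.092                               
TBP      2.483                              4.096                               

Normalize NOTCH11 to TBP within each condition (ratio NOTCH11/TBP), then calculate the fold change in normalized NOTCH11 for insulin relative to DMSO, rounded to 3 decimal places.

10.914

NOTCH11/TBP (DMSO) = 0.505 / 2.483 = 0.20338
NOTCH11/TBP (insulin) = 9.092 / 4.096 = 2.2197
Fold change = 2.2197 / 0.20338 = 10.9140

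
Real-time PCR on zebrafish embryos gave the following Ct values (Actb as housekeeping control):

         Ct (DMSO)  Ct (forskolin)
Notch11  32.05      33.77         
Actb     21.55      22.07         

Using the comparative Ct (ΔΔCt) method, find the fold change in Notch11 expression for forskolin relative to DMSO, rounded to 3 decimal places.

0.435

ΔCt(DMSO) = 32.050 − 21.550 = 10.500
ΔCt(forskolin) = 33.770 − 22.070 = 11.700
ΔΔCt = 11.700 − 10.500 = 1.200
Fold change = 2^(−1.200) = 0.4353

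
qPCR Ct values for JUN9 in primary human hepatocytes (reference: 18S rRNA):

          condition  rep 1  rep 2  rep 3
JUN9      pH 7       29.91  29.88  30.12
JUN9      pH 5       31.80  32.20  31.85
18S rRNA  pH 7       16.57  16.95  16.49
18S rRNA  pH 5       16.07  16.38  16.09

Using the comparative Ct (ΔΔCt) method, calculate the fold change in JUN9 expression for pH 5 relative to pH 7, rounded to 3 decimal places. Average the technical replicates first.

Mean Ct: JUN9 pH 7 29.970; JUN9 pH 5 31.950; 18S rRNA pH 7 16.670; 18S rRNA pH 5 16.180
ΔCt(pH 7) = 29.970 − 16.670 = 13.300
ΔCt(pH 5) = 31.950 − 16.180 = 15.770
ΔΔCt = 15.770 − 13.300 = 2.470
Fold change = 2^(−2.470) = 0.1805

0.180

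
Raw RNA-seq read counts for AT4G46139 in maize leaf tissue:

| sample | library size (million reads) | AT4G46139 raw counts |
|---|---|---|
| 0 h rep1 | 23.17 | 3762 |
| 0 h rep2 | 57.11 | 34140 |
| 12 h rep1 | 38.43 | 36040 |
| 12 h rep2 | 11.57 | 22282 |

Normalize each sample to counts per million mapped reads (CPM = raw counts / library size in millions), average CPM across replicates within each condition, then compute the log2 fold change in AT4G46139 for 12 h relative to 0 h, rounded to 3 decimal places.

CPM(0 h rep1) = 3762 / 23.17 = 162.3651
CPM(0 h rep2) = 34140 / 57.11 = 597.7937
CPM(12 h rep1) = 36040 / 38.43 = 937.8090
CPM(12 h rep2) = 22282 / 11.57 = 1925.8427
mean CPM(0 h) = 380.0794; mean CPM(12 h) = 1431.8259
Fold change = 1431.8259 / 380.0794 = 3.76718
log2(3.76718) = 1.9135

1.913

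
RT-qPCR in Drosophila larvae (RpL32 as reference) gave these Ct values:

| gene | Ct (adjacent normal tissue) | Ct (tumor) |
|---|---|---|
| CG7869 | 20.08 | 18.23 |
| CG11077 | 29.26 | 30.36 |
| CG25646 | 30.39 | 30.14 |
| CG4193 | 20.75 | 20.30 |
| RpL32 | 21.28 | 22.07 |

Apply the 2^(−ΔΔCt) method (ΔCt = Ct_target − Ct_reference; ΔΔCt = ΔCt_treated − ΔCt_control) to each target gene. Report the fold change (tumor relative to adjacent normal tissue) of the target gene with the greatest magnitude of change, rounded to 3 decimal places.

CG7869: ΔΔCt = (18.23−22.07) − (20.08−21.28) = -3.84 − (-1.20) = -2.64; fold change = 2^2.64 = 6.233
CG11077: ΔΔCt = (30.36−22.07) − (29.26−21.28) = 8.29 − 7.98 = 0.31; fold change = 2^-0.31 = 0.807
CG25646: ΔΔCt = (30.14−22.07) − (30.39−21.28) = 8.07 − 9.11 = -1.04; fold change = 2^1.04 = 2.056
CG4193: ΔΔCt = (20.30−22.07) − (20.75−21.28) = -1.77 − (-0.53) = -1.24; fold change = 2^1.24 = 2.362
CG7869 has the largest |ΔΔCt| = 2.64.

6.233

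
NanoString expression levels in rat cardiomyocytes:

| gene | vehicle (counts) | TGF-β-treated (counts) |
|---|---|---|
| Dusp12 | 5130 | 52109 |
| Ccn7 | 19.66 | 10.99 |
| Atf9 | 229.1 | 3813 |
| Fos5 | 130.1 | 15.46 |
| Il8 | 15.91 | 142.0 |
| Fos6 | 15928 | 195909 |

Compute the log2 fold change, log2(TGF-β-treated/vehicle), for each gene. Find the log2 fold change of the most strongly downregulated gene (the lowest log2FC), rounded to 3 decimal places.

-3.073

log2(52109/5130) = 3.345  (Dusp12)
log2(10.99/19.66) = -0.839  (Ccn7)
log2(3813/229.1) = 4.057  (Atf9)
log2(15.46/130.1) = -3.073  (Fos5)
log2(142.0/15.91) = 3.158  (Il8)
log2(195909/15928) = 3.621  (Fos6)
Fos5 is most strongly downregulated.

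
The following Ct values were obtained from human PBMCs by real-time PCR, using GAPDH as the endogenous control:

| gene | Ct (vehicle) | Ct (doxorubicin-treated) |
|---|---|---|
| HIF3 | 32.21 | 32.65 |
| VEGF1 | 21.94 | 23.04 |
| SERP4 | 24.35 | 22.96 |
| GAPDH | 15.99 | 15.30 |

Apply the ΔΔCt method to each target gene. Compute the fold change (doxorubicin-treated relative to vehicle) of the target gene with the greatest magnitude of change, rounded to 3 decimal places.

HIF3: ΔΔCt = (32.65−15.30) − (32.21−15.99) = 17.35 − 16.22 = 1.13; fold change = 2^-1.13 = 0.457
VEGF1: ΔΔCt = (23.04−15.30) − (21.94−15.99) = 7.74 − 5.95 = 1.79; fold change = 2^-1.79 = 0.289
SERP4: ΔΔCt = (22.96−15.30) − (24.35−15.99) = 7.66 − 8.36 = -0.70; fold change = 2^0.70 = 1.625
VEGF1 has the largest |ΔΔCt| = 1.79.

0.289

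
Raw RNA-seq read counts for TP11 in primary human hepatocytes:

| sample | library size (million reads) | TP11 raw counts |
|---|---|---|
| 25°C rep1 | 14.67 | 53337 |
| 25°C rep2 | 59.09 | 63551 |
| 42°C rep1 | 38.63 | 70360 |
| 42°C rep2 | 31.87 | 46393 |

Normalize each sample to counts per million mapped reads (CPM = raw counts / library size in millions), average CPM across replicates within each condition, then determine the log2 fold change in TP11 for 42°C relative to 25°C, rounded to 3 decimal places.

-0.524

CPM(25°C rep1) = 53337 / 14.67 = 3635.7873
CPM(25°C rep2) = 63551 / 59.09 = 1075.4950
CPM(42°C rep1) = 70360 / 38.63 = 1821.3823
CPM(42°C rep2) = 46393 / 31.87 = 1455.6950
mean CPM(25°C) = 2355.6412; mean CPM(42°C) = 1638.5387
Fold change = 1638.5387 / 2355.6412 = 0.69558
log2(0.69558) = -0.5237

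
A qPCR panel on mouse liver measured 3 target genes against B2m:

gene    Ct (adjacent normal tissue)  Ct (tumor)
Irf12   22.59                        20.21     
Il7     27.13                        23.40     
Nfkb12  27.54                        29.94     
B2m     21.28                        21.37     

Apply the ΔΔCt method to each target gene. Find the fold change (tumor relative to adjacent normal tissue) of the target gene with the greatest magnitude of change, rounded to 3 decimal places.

Irf12: ΔΔCt = (20.21−21.37) − (22.59−21.28) = -1.16 − 1.31 = -2.47; fold change = 2^2.47 = 5.540
Il7: ΔΔCt = (23.40−21.37) − (27.13−21.28) = 2.03 − 5.85 = -3.82; fold change = 2^3.82 = 14.123
Nfkb12: ΔΔCt = (29.94−21.37) − (27.54−21.28) = 8.57 − 6.26 = 2.31; fold change = 2^-2.31 = 0.202
Il7 has the largest |ΔΔCt| = 3.82.

14.123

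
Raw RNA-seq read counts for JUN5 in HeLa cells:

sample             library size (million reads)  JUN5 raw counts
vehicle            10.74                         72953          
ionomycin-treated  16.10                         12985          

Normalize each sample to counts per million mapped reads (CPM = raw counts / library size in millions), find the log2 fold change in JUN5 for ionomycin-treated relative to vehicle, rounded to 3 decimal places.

-3.074

CPM(vehicle) = 72953 / 10.74 = 6792.6443
CPM(ionomycin-treated) = 12985 / 16.10 = 806.5217
Fold change = 806.5217 / 6792.6443 = 0.11873
log2(0.11873) = -3.0742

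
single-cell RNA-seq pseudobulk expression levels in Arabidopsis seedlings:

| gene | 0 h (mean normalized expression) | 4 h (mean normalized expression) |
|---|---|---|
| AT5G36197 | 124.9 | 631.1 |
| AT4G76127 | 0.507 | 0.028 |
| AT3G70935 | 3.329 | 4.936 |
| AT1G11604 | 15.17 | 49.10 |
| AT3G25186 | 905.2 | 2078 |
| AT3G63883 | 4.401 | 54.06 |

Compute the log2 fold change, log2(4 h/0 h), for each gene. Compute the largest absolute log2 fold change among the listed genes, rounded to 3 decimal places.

4.178

log2(631.1/124.9) = 2.337  (AT5G36197)
log2(0.028/0.507) = -4.178  (AT4G76127)
log2(4.936/3.329) = 0.568  (AT3G70935)
log2(49.10/15.17) = 1.695  (AT1G11604)
log2(2078/905.2) = 1.199  (AT3G25186)
log2(54.06/4.401) = 3.619  (AT3G63883)
The largest magnitude belongs to AT4G76127.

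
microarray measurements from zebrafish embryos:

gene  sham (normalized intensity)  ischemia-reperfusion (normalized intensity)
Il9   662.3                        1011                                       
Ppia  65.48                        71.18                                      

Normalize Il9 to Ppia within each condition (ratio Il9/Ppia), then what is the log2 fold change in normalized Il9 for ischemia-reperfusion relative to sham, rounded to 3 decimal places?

0.490

Il9/Ppia (sham) = 662.3 / 65.48 = 10.115
Il9/Ppia (ischemia-reperfusion) = 1011 / 71.18 = 14.203
Fold change = 14.203 / 10.115 = 1.4043
log2(1.4043) = 0.4898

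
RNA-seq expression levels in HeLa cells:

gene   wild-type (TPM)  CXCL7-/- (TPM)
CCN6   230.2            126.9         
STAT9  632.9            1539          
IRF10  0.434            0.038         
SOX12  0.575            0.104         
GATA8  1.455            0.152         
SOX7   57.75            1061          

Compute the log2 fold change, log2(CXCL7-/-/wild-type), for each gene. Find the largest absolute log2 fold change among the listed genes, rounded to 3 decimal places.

4.199

log2(126.9/230.2) = -0.859  (CCN6)
log2(1539/632.9) = 1.282  (STAT9)
log2(0.038/0.434) = -3.514  (IRF10)
log2(0.104/0.575) = -2.467  (SOX12)
log2(0.152/1.455) = -3.259  (GATA8)
log2(1061/57.75) = 4.199  (SOX7)
The largest magnitude belongs to SOX7.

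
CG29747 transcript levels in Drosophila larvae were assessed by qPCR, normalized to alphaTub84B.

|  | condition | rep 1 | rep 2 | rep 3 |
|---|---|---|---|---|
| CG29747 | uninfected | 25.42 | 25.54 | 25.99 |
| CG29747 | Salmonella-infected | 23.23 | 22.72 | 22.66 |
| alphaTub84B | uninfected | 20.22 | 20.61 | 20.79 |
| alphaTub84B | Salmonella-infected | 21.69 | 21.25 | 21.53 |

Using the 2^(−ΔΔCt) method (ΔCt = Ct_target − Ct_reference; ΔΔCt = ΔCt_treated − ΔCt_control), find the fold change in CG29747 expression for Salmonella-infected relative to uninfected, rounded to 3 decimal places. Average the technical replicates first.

13.269

Mean Ct: CG29747 uninfected 25.650; CG29747 Salmonella-infected 22.870; alphaTub84B uninfected 20.540; alphaTub84B Salmonella-infected 21.490
ΔCt(uninfected) = 25.650 − 20.540 = 5.110
ΔCt(Salmonella-infected) = 22.870 − 21.490 = 1.380
ΔΔCt = 1.380 − 5.110 = -3.730
Fold change = 2^(−(-3.730)) = 2^3.730 = 13.2691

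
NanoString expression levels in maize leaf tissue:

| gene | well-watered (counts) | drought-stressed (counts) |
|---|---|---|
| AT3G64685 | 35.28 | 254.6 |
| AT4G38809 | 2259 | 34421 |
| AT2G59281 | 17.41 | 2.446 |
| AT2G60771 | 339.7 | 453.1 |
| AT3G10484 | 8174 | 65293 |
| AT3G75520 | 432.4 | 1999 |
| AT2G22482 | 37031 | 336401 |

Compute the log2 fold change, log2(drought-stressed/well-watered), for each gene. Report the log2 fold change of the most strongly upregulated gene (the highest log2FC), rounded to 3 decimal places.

3.930

log2(254.6/35.28) = 2.851  (AT3G64685)
log2(34421/2259) = 3.930  (AT4G38809)
log2(2.446/17.41) = -2.831  (AT2G59281)
log2(453.1/339.7) = 0.416  (AT2G60771)
log2(65293/8174) = 2.998  (AT3G10484)
log2(1999/432.4) = 2.209  (AT3G75520)
log2(336401/37031) = 3.183  (AT2G22482)
AT4G38809 is most strongly upregulated.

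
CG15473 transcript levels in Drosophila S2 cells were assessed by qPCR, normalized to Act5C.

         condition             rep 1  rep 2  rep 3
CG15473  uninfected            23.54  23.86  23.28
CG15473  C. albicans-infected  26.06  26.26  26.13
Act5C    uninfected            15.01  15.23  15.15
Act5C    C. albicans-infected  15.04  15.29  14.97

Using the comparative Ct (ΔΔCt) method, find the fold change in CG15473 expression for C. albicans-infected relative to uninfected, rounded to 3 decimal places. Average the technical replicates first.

Mean Ct: CG15473 uninfected 23.560; CG15473 C. albicans-infected 26.150; Act5C uninfected 15.130; Act5C C. albicans-infected 15.100
ΔCt(uninfected) = 23.560 − 15.130 = 8.430
ΔCt(C. albicans-infected) = 26.150 − 15.100 = 11.050
ΔΔCt = 11.050 − 8.430 = 2.620
Fold change = 2^(−2.620) = 0.1627

0.163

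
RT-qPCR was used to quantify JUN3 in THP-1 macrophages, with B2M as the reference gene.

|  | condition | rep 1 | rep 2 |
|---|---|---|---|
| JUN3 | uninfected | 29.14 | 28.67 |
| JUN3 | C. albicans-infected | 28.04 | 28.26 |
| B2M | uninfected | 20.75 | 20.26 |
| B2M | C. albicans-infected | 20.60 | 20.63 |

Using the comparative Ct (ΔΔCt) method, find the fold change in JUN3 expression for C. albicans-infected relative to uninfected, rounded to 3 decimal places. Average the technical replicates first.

Mean Ct: JUN3 uninfected 28.905; JUN3 C. albicans-infected 28.150; B2M uninfected 20.505; B2M C. albicans-infected 20.615
ΔCt(uninfected) = 28.905 − 20.505 = 8.400
ΔCt(C. albicans-infected) = 28.150 − 20.615 = 7.535
ΔΔCt = 7.535 − 8.400 = -0.865
Fold change = 2^(−(-0.865)) = 2^0.865 = 1.8213

1.821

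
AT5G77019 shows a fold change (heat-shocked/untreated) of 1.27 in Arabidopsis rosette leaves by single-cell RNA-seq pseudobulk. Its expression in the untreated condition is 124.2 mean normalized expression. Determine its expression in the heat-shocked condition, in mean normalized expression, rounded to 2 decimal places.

heat-shocked expression = 124.2 × 1.27 = 157.73

157.73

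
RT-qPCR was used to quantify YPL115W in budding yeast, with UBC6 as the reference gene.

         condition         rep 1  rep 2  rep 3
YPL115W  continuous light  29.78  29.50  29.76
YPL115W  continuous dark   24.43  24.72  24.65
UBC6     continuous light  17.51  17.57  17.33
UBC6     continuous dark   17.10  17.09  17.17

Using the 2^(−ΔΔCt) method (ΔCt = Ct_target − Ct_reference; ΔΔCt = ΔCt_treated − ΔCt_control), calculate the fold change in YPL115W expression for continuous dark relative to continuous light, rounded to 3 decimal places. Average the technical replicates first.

Mean Ct: YPL115W continuous light 29.680; YPL115W continuous dark 24.600; UBC6 continuous light 17.470; UBC6 continuous dark 17.120
ΔCt(continuous light) = 29.680 − 17.470 = 12.210
ΔCt(continuous dark) = 24.600 − 17.120 = 7.480
ΔΔCt = 7.480 − 12.210 = -4.730
Fold change = 2^(−(-4.730)) = 2^4.730 = 26.5382

26.538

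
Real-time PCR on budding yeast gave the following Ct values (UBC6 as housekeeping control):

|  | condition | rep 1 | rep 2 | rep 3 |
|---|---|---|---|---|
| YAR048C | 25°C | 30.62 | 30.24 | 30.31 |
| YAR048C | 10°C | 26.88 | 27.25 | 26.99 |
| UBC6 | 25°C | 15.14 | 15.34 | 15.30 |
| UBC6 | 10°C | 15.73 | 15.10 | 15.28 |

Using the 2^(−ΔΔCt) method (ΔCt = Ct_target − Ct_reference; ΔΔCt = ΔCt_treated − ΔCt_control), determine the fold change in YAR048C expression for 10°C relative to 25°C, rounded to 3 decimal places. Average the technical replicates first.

11.004

Mean Ct: YAR048C 25°C 30.390; YAR048C 10°C 27.040; UBC6 25°C 15.260; UBC6 10°C 15.370
ΔCt(25°C) = 30.390 − 15.260 = 15.130
ΔCt(10°C) = 27.040 − 15.370 = 11.670
ΔΔCt = 11.670 − 15.130 = -3.460
Fold change = 2^(−(-3.460)) = 2^3.460 = 11.0043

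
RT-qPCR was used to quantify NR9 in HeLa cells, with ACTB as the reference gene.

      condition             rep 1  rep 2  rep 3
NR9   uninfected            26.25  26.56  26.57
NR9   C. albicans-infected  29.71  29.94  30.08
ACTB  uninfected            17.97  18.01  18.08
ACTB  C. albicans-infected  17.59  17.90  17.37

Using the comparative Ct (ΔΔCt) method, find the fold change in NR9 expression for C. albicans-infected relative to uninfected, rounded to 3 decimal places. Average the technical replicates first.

0.069

Mean Ct: NR9 uninfected 26.460; NR9 C. albicans-infected 29.910; ACTB uninfected 18.020; ACTB C. albicans-infected 17.620
ΔCt(uninfected) = 26.460 − 18.020 = 8.440
ΔCt(C. albicans-infected) = 29.910 − 17.620 = 12.290
ΔΔCt = 12.290 − 8.440 = 3.850
Fold change = 2^(−3.850) = 0.0693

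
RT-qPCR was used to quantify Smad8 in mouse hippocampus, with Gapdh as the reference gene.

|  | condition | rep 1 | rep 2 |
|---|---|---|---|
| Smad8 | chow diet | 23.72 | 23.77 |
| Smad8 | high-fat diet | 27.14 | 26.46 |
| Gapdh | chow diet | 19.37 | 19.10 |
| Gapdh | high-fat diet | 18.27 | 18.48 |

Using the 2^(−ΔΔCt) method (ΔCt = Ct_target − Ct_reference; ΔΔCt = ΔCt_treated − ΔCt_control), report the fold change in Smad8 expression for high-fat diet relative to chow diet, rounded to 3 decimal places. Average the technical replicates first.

Mean Ct: Smad8 chow diet 23.745; Smad8 high-fat diet 26.800; Gapdh chow diet 19.235; Gapdh high-fat diet 18.375
ΔCt(chow diet) = 23.745 − 19.235 = 4.510
ΔCt(high-fat diet) = 26.800 − 18.375 = 8.425
ΔΔCt = 8.425 − 4.510 = 3.915
Fold change = 2^(−3.915) = 0.0663

0.066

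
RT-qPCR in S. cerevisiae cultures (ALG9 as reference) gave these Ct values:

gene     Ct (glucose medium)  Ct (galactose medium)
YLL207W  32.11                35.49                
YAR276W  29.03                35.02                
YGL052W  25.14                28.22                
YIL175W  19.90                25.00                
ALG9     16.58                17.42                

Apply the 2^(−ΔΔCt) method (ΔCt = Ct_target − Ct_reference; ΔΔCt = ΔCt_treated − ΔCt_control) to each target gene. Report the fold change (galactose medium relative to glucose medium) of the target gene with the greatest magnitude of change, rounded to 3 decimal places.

0.028

YLL207W: ΔΔCt = (35.49−17.42) − (32.11−16.58) = 18.07 − 15.53 = 2.54; fold change = 2^-2.54 = 0.172
YAR276W: ΔΔCt = (35.02−17.42) − (29.03−16.58) = 17.60 − 12.45 = 5.15; fold change = 2^-5.15 = 0.028
YGL052W: ΔΔCt = (28.22−17.42) − (25.14−16.58) = 10.80 − 8.56 = 2.24; fold change = 2^-2.24 = 0.212
YIL175W: ΔΔCt = (25.00−17.42) − (19.90−16.58) = 7.58 − 3.32 = 4.26; fold change = 2^-4.26 = 0.052
YAR276W has the largest |ΔΔCt| = 5.15.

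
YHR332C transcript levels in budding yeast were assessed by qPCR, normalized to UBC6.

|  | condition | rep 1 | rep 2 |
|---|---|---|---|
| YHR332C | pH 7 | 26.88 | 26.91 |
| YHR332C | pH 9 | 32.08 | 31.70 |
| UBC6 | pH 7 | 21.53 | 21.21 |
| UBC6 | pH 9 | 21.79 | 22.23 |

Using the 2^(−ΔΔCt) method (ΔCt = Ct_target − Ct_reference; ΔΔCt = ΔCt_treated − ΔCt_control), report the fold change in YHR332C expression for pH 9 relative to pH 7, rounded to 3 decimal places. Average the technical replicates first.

Mean Ct: YHR332C pH 7 26.895; YHR332C pH 9 31.890; UBC6 pH 7 21.370; UBC6 pH 9 22.010
ΔCt(pH 7) = 26.895 − 21.370 = 5.525
ΔCt(pH 9) = 31.890 − 22.010 = 9.880
ΔΔCt = 9.880 − 5.525 = 4.355
Fold change = 2^(−4.355) = 0.0489

0.049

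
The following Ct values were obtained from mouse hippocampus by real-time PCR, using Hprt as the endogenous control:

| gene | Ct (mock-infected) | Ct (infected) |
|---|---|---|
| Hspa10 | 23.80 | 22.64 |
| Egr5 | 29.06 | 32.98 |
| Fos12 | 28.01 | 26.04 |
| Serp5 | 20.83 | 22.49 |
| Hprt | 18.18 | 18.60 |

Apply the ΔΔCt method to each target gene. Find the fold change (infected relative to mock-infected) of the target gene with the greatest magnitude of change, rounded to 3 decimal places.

Hspa10: ΔΔCt = (22.64−18.60) − (23.80−18.18) = 4.04 − 5.62 = -1.58; fold change = 2^1.58 = 2.990
Egr5: ΔΔCt = (32.98−18.60) − (29.06−18.18) = 14.38 − 10.88 = 3.50; fold change = 2^-3.50 = 0.088
Fos12: ΔΔCt = (26.04−18.60) − (28.01−18.18) = 7.44 − 9.83 = -2.39; fold change = 2^2.39 = 5.242
Serp5: ΔΔCt = (22.49−18.60) − (20.83−18.18) = 3.89 − 2.65 = 1.24; fold change = 2^-1.24 = 0.423
Egr5 has the largest |ΔΔCt| = 3.50.

0.088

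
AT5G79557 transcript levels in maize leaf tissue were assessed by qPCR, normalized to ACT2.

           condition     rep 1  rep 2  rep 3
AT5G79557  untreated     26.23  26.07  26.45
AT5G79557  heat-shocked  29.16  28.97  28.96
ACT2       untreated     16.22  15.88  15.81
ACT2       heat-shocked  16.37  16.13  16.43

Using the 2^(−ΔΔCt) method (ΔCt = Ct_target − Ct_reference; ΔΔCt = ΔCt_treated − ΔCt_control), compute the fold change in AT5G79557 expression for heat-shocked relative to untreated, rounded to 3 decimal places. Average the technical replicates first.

Mean Ct: AT5G79557 untreated 26.250; AT5G79557 heat-shocked 29.030; ACT2 untreated 15.970; ACT2 heat-shocked 16.310
ΔCt(untreated) = 26.250 − 15.970 = 10.280
ΔCt(heat-shocked) = 29.030 − 16.310 = 12.720
ΔΔCt = 12.720 − 10.280 = 2.440
Fold change = 2^(−2.440) = 0.1843

0.184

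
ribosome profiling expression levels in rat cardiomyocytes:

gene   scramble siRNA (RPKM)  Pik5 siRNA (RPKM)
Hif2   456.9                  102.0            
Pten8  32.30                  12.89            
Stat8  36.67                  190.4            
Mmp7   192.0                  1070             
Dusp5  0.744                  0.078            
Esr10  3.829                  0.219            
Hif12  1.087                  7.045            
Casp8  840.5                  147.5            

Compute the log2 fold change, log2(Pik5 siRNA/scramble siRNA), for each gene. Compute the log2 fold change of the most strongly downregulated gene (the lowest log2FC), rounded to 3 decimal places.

-4.128

log2(102.0/456.9) = -2.163  (Hif2)
log2(12.89/32.30) = -1.325  (Pten8)
log2(190.4/36.67) = 2.376  (Stat8)
log2(1070/192.0) = 2.478  (Mmp7)
log2(0.078/0.744) = -3.254  (Dusp5)
log2(0.219/3.829) = -4.128  (Esr10)
log2(7.045/1.087) = 2.696  (Hif12)
log2(147.5/840.5) = -2.511  (Casp8)
Esr10 is most strongly downregulated.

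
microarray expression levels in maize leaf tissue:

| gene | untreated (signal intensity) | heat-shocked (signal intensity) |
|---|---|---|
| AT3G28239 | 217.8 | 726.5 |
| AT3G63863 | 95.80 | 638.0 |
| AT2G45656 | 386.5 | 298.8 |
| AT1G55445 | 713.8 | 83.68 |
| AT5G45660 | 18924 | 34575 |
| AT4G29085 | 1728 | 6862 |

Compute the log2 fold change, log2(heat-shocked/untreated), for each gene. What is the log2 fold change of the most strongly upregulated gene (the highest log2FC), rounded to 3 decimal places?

2.735

log2(726.5/217.8) = 1.738  (AT3G28239)
log2(638.0/95.80) = 2.735  (AT3G63863)
log2(298.8/386.5) = -0.371  (AT2G45656)
log2(83.68/713.8) = -3.093  (AT1G55445)
log2(34575/18924) = 0.870  (AT5G45660)
log2(6862/1728) = 1.990  (AT4G29085)
AT3G63863 is most strongly upregulated.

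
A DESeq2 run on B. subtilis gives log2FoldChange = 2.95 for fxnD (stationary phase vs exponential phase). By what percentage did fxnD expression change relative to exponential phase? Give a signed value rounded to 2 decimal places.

Fold change = 2^(2.95) = 7.7275
Percent change = (FC − 1) × 100% = (7.7275 − 1) × 100 = 672.75%

672.75%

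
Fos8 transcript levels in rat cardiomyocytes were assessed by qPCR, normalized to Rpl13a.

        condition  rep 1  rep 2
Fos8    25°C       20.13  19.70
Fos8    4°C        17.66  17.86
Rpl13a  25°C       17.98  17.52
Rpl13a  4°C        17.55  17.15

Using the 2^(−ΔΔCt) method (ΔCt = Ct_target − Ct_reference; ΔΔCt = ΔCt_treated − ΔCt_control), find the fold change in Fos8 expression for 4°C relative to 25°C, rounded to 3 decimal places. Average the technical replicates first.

Mean Ct: Fos8 25°C 19.915; Fos8 4°C 17.760; Rpl13a 25°C 17.750; Rpl13a 4°C 17.350
ΔCt(25°C) = 19.915 − 17.750 = 2.165
ΔCt(4°C) = 17.760 − 17.350 = 0.410
ΔΔCt = 0.410 − 2.165 = -1.755
Fold change = 2^(−(-1.755)) = 2^1.755 = 3.3753

3.375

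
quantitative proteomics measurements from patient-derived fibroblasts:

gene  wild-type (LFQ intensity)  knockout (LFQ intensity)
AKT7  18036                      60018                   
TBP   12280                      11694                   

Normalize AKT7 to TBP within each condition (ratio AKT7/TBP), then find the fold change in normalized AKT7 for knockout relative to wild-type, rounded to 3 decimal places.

AKT7/TBP (wild-type) = 18036 / 12280 = 1.4687
AKT7/TBP (knockout) = 60018 / 11694 = 5.1324
Fold change = 5.1324 / 1.4687 = 3.4944

3.494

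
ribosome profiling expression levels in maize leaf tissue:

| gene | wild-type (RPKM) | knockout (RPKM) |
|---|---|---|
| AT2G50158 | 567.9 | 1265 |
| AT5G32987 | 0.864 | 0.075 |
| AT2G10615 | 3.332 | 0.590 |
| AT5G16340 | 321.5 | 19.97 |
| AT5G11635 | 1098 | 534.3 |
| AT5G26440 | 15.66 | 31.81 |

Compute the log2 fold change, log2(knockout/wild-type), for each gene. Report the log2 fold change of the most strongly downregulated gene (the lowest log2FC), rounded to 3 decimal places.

-4.009

log2(1265/567.9) = 1.155  (AT2G50158)
log2(0.075/0.864) = -3.526  (AT5G32987)
log2(0.590/3.332) = -2.498  (AT2G10615)
log2(19.97/321.5) = -4.009  (AT5G16340)
log2(534.3/1098) = -1.039  (AT5G11635)
log2(31.81/15.66) = 1.022  (AT5G26440)
AT5G16340 is most strongly downregulated.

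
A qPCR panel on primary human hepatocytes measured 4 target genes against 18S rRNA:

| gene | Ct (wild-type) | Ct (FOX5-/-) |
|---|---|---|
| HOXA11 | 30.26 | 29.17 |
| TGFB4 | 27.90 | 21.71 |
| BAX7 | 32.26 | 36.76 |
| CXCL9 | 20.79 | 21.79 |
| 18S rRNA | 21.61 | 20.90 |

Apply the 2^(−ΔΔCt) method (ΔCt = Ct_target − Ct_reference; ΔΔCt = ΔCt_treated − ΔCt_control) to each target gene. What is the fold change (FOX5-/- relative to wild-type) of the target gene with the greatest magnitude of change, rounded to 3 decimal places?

HOXA11: ΔΔCt = (29.17−20.90) − (30.26−21.61) = 8.27 − 8.65 = -0.38; fold change = 2^0.38 = 1.301
TGFB4: ΔΔCt = (21.71−20.90) − (27.90−21.61) = 0.81 − 6.29 = -5.48; fold change = 2^5.48 = 44.632
BAX7: ΔΔCt = (36.76−20.90) − (32.26−21.61) = 15.86 − 10.65 = 5.21; fold change = 2^-5.21 = 0.027
CXCL9: ΔΔCt = (21.79−20.90) − (20.79−21.61) = 0.89 − (-0.82) = 1.71; fold change = 2^-1.71 = 0.306
TGFB4 has the largest |ΔΔCt| = 5.48.

44.632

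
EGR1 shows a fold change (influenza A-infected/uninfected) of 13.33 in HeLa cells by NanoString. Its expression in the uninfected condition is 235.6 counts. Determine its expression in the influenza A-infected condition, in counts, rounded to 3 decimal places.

influenza A-infected expression = 235.6 × 13.33 = 3140.548

3140.548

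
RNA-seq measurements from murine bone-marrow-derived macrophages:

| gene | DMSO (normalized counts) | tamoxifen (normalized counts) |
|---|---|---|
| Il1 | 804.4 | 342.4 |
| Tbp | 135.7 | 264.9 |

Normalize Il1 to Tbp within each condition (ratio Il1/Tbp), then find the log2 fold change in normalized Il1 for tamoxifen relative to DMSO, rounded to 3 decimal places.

Il1/Tbp (DMSO) = 804.4 / 135.7 = 5.9278
Il1/Tbp (tamoxifen) = 342.4 / 264.9 = 1.2926
Fold change = 1.2926 / 5.9278 = 0.2181
log2(0.2181) = -2.1973

-2.197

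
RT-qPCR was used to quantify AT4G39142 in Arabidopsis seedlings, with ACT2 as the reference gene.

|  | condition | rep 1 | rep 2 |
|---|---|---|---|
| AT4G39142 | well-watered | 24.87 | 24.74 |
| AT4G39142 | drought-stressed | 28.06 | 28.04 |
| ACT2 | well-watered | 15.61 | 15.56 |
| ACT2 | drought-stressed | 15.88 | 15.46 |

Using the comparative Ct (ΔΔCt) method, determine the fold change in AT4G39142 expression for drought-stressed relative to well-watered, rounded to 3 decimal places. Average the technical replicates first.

Mean Ct: AT4G39142 well-watered 24.805; AT4G39142 drought-stressed 28.050; ACT2 well-watered 15.585; ACT2 drought-stressed 15.670
ΔCt(well-watered) = 24.805 − 15.585 = 9.220
ΔCt(drought-stressed) = 28.050 − 15.670 = 12.380
ΔΔCt = 12.380 − 9.220 = 3.160
Fold change = 2^(−3.160) = 0.1119

0.112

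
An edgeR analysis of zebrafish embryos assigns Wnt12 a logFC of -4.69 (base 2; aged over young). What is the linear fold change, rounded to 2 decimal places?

Fold change = 2^(-4.69) = 0.039

0.04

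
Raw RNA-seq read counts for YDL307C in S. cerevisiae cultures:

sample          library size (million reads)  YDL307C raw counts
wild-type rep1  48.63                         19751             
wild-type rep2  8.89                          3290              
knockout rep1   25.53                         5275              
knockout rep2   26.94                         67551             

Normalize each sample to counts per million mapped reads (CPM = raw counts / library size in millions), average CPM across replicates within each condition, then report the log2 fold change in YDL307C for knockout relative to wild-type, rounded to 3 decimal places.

CPM(wild-type rep1) = 19751 / 48.63 = 406.1485
CPM(wild-type rep2) = 3290 / 8.89 = 370.0787
CPM(knockout rep1) = 5275 / 25.53 = 206.6197
CPM(knockout rep2) = 67551 / 26.94 = 2507.4610
mean CPM(wild-type) = 388.1136; mean CPM(knockout) = 1357.0403
Fold change = 1357.0403 / 388.1136 = 3.49650
log2(3.49650) = 1.8059

1.806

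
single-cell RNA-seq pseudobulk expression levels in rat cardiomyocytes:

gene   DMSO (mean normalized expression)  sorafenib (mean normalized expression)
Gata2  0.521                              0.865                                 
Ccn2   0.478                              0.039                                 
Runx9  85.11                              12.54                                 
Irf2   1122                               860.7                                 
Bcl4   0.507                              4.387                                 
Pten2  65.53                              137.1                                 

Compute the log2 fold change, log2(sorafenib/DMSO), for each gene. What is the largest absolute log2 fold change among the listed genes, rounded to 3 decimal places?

log2(0.865/0.521) = 0.731  (Gata2)
log2(0.039/0.478) = -3.615  (Ccn2)
log2(12.54/85.11) = -2.763  (Runx9)
log2(860.7/1122) = -0.382  (Irf2)
log2(4.387/0.507) = 3.113  (Bcl4)
log2(137.1/65.53) = 1.065  (Pten2)
The largest magnitude belongs to Ccn2.

3.615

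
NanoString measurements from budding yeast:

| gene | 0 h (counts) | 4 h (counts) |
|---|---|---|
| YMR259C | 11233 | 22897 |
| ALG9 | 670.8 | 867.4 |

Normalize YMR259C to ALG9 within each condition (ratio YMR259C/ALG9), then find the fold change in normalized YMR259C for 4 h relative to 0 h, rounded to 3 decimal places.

YMR259C/ALG9 (0 h) = 11233 / 670.8 = 16.746
YMR259C/ALG9 (4 h) = 22897 / 867.4 = 26.397
Fold change = 26.397 / 16.746 = 1.5764

1.576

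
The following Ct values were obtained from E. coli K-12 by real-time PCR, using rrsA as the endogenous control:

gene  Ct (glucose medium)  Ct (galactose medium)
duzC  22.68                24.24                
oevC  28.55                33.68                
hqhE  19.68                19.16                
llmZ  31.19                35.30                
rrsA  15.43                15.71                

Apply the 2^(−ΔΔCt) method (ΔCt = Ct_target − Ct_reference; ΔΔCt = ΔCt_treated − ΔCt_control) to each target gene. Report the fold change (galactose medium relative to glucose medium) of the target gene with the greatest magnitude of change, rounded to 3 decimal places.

duzC: ΔΔCt = (24.24−15.71) − (22.68−15.43) = 8.53 − 7.25 = 1.28; fold change = 2^-1.28 = 0.412
oevC: ΔΔCt = (33.68−15.71) − (28.55−15.43) = 17.97 − 13.12 = 4.85; fold change = 2^-4.85 = 0.035
hqhE: ΔΔCt = (19.16−15.71) − (19.68−15.43) = 3.45 − 4.25 = -0.80; fold change = 2^0.80 = 1.741
llmZ: ΔΔCt = (35.30−15.71) − (31.19−15.43) = 19.59 − 15.76 = 3.83; fold change = 2^-3.83 = 0.070
oevC has the largest |ΔΔCt| = 4.85.

0.035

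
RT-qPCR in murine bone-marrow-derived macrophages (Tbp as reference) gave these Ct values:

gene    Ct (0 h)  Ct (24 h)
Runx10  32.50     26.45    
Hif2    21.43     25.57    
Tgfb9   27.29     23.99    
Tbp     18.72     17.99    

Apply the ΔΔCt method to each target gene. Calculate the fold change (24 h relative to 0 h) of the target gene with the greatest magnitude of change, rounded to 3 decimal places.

39.947

Runx10: ΔΔCt = (26.45−17.99) − (32.50−18.72) = 8.46 − 13.78 = -5.32; fold change = 2^5.32 = 39.947
Hif2: ΔΔCt = (25.57−17.99) − (21.43−18.72) = 7.58 − 2.71 = 4.87; fold change = 2^-4.87 = 0.034
Tgfb9: ΔΔCt = (23.99−17.99) − (27.29−18.72) = 6.00 − 8.57 = -2.57; fold change = 2^2.57 = 5.938
Runx10 has the largest |ΔΔCt| = 5.32.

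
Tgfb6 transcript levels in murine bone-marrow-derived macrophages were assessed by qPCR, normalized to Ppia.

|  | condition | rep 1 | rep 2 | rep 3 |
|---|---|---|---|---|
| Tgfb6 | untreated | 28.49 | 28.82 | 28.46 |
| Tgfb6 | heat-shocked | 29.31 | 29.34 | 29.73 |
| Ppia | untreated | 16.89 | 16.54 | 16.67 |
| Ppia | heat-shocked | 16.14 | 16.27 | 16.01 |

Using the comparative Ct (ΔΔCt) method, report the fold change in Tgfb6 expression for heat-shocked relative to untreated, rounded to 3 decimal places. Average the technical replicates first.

0.371

Mean Ct: Tgfb6 untreated 28.590; Tgfb6 heat-shocked 29.460; Ppia untreated 16.700; Ppia heat-shocked 16.140
ΔCt(untreated) = 28.590 − 16.700 = 11.890
ΔCt(heat-shocked) = 29.460 − 16.140 = 13.320
ΔΔCt = 13.320 − 11.890 = 1.430
Fold change = 2^(−1.430) = 0.3711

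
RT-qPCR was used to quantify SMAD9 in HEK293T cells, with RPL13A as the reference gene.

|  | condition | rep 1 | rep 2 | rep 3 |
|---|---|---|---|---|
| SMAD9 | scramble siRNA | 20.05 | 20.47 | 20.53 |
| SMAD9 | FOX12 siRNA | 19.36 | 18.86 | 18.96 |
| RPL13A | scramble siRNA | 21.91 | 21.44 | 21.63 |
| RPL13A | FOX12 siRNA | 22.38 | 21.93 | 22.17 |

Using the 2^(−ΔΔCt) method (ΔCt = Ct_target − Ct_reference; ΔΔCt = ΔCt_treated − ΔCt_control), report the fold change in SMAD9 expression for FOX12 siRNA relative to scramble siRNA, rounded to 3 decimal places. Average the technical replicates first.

Mean Ct: SMAD9 scramble siRNA 20.350; SMAD9 FOX12 siRNA 19.060; RPL13A scramble siRNA 21.660; RPL13A FOX12 siRNA 22.160
ΔCt(scramble siRNA) = 20.350 − 21.660 = -1.310
ΔCt(FOX12 siRNA) = 19.060 − 22.160 = -3.100
ΔΔCt = -3.100 − (-1.310) = -1.790
Fold change = 2^(−(-1.790)) = 2^1.790 = 3.4581

3.458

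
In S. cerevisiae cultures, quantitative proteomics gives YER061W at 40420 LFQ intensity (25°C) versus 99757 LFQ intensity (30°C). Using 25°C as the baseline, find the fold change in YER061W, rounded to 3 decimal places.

2.468

Fold change = 99757 / 40420 = 2.4680
YER061W is upregulated.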